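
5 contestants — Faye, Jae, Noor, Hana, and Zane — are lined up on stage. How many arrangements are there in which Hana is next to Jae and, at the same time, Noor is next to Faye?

24

Treat {Hana,Jae} as one block (2 orders) and {Noor,Faye} as another (2 orders).
That leaves 3 units to arrange: 2 × 2 × 3! = 4 × 6 = 24.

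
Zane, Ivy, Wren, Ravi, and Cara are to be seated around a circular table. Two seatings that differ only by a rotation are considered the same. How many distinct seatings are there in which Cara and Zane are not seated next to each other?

12

All circular seatings of 5 people number (4)! = 24.
Those with Cara next to Zane: fuse the pair into one unit and seat 4 units around a circle — 2·(3)! = 12.
Subtracting, 24 − 12 = 12.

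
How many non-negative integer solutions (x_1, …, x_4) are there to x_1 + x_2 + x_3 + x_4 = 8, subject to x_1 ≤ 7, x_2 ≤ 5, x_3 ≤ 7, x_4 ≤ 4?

133

Ignoring the caps, the number of non-negative solutions to x_1+…+x_4 = 8 is C(11,3) = 165.
Subtract solutions that violate a single cap (substitute x_i' = x_i − (cap_i+1)): x_1 ≥ 8 gives C(3,3) = 1; x_2 ≥ 6 gives C(5,3) = 10; x_3 ≥ 8 gives C(3,3) = 1; x_4 ≥ 5 gives C(6,3) = 20. Together 32.
No two caps can be exceeded simultaneously, so the pair terms are all 0.
By inclusion–exclusion the count is 165 − 32 + 0 = 133.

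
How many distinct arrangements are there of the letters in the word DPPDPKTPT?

3780

The 9 letters of DPPDPKTPT have repeats: D appearing twice, P appearing 4 times, and T appearing twice.
The number of distinct arrangements is 9!/(4!·2!·2!) = 362880/96 = 3780.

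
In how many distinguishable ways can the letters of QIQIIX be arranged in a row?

60

QIQIIX has 6 letters with I appearing 3 times and Q appearing twice.
Dividing 6! = 720 by 3!·2! = 12 for the repeated letters gives 60.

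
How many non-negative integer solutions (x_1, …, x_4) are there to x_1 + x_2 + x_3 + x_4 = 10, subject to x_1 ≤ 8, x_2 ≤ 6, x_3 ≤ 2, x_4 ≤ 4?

97

By stars and bars, unrestricted non-negative solutions to x_1+…+x_4 = 10 number C(10+3,3) = 286.
Subtract solutions that violate a single cap (substitute x_i' = x_i − (cap_i+1)): x_1 ≥ 9 gives C(4,3) = 4; x_2 ≥ 7 gives C(6,3) = 20; x_3 ≥ 3 gives C(10,3) = 120; x_4 ≥ 5 gives C(8,3) = 56. Together 200.
Add back pairs where two caps are both exceeded: 0 + 0 + 0 + 1 + 0 + 10 = 11.
By inclusion–exclusion the count is 286 − 200 + 11 = 97.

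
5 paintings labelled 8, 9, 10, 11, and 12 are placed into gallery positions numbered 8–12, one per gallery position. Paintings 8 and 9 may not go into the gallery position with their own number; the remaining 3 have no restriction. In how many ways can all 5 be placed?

Let Aᵢ (for i ∈ {8, 9}) be the placements that put painting i in its forbidden gallery position. Any j of these fix j positions, leaving (5−j)! ways to fill the rest, and there are C(2,j) ways to pick which j.
By inclusion–exclusion, the number of valid placements is Σ_{j=0}^{2} (−1)^j C(2,j)·(5−j)!.
Computing: 120 − 48 + 6 = 78.

78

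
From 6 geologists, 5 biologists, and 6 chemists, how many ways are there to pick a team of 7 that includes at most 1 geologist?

Split by how many geologists are chosen (0 through 1).
Sum: C(6,0)·C(11,7) + C(6,1)·C(11,6) = 330 + 2772 = 3102.

3102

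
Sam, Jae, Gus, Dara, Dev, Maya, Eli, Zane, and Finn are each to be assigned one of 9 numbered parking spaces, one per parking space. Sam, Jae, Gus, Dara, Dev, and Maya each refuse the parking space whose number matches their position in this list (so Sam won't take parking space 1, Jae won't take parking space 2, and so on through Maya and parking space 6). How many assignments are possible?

183822

Let Aᵢ (for 1 ≤ i ≤ 6) be the placements that put person i in their forbidden parking space. Any j of these fix j positions, leaving (9−j)! ways to fill the rest, and there are C(6,j) ways to pick which j.
By inclusion–exclusion, the number of valid placements is Σ_{j=0}^{6} (−1)^j C(6,j)·(9−j)!.
Computing: 362880 − 241920 + 75600 − 14400 + 1800 − 144 + 6 = 183822.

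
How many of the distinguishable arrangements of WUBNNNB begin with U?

Fix U in the first position and arrange the remaining 6 letters.
Those 6 letters have B appearing twice and N appearing 3 times, giving (6)!/(3!·2!) = 60.

60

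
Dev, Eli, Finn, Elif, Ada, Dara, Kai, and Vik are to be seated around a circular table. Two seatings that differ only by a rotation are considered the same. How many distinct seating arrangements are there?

5040

Fix one person's seat to break rotational symmetry; the remaining 7 people can be arranged in (7)! = 5040 ways.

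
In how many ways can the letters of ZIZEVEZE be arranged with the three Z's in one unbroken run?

Treat the 3 copies of Z as a single block. The multiset to arrange is then {ZZZ, E, E, E, I, V}, 6 items in all.
That gives (6)!/(3!) = 120 arrangements.

120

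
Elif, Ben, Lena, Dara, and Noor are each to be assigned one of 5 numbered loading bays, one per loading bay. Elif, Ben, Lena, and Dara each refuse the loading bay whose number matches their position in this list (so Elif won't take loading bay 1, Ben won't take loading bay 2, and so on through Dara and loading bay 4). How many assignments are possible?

Let Aᵢ (for 1 ≤ i ≤ 4) be the placements that put person i in their forbidden loading bay. Any j of these fix j positions, leaving (5−j)! ways to fill the rest, and there are C(4,j) ways to pick which j.
By inclusion–exclusion, the number of valid placements is Σ_{j=0}^{4} (−1)^j C(4,j)·(5−j)!.
Computing: 120 − 96 + 36 − 8 + 1 = 53.

53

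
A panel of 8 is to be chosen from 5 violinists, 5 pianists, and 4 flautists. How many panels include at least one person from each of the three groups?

Unrestricted: C(14,8) = 3003 ways to pick any 8 of the 14.
Subtract selections that omit an entire group: no violinists → C(9,8) = 9; no pianists → C(9,8) = 9; no flautists → C(10,8) = 45.
Add back selections omitting two groups (i.e. drawn from a single group): C(5,8) + C(5,8) + C(4,8) = 0.
By inclusion–exclusion: 3003 − 63 + 0 = 2940.

2940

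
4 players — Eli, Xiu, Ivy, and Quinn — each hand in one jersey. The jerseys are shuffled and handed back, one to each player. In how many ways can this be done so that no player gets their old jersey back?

9

This is the derangement count D_4: permutations of 4 items with no fixed point.
By inclusion–exclusion this is Σ_{j=0}^{4} (−1)^j C(4,j)·(4−j)!.
Computing: 24 − 24 + 12 − 4 + 1 = 9.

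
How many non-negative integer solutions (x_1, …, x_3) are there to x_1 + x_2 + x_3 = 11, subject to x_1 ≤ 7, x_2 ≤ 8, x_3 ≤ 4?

Ignoring the caps, the number of non-negative solutions to x_1+…+x_3 = 11 is C(13,2) = 78.
Subtract solutions that violate a single cap (substitute x_i' = x_i − (cap_i+1)): x_1 ≥ 8 gives C(5,2) = 10; x_2 ≥ 9 gives C(4,2) = 6; x_3 ≥ 5 gives C(8,2) = 28. Together 44.
No two caps can be exceeded simultaneously, so the pair terms are all 0.
By inclusion–exclusion the count is 78 − 44 + 0 = 34.

34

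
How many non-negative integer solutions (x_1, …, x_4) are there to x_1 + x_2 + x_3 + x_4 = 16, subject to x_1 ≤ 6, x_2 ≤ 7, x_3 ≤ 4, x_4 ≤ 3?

Ignoring the caps, the number of non-negative solutions to x_1+…+x_4 = 16 is C(19,3) = 969.
Subtract solutions that violate a single cap (substitute x_i' = x_i − (cap_i+1)): x_1 ≥ 7 gives C(12,3) = 220; x_2 ≥ 8 gives C(11,3) = 165; x_3 ≥ 5 gives C(14,3) = 364; x_4 ≥ 4 gives C(15,3) = 455. Together 1204.
Add back pairs where two caps are both exceeded: 4 + 35 + 56 + 20 + 35 + 120 = 270.
Subtract triples: 0 + 0 + 1 + 0 = 1.
By inclusion–exclusion the count is 969 − 1204 + 270 − 1 = 34.

34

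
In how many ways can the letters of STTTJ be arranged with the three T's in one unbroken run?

6

Treat the 3 copies of T as a single block. The multiset to arrange is then {TTT, J, S}, 3 items in all.
All 3 items are distinct, so there are (3)! = 6 arrangements.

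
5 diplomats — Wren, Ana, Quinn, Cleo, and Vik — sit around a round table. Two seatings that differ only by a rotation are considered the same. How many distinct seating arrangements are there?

24

Seat Wren anywhere (absorbing the rotational symmetry), then permute the other 4: (4)! = 24.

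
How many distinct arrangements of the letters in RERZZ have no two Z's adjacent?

18

There are 5!/(2!·2!) = 30 arrangements of RERZZ in total.
If the two Z's are adjacent, glue them into one block, leaving 4 items to arrange: (4)!/(2!) = 12 ways.
Hence 30 − 12 = 18.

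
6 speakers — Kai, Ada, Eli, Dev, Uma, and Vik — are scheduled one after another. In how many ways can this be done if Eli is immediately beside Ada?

240

Treat {Eli, Ada} as a single unit. There are 5 units to order, and the pair itself can be ordered 2 ways.
That gives 2 × 5! = 2 × 120 = 240.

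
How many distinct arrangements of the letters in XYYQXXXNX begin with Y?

With the first slot taken by Y, it remains to arrange the other 8 letters (XYQXXXNX).
Those 8 letters have X appearing 5 times, giving (8)!/(5!) = 336.

336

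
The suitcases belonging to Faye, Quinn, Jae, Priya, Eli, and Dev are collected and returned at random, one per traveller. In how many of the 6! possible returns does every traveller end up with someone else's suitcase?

265

This is the derangement count D_6: permutations of 6 items with no fixed point.
By inclusion–exclusion this is Σ_{j=0}^{6} (−1)^j C(6,j)·(6−j)!.
Computing: 720 − 720 + 360 − 120 + 30 − 6 + 1 = 265.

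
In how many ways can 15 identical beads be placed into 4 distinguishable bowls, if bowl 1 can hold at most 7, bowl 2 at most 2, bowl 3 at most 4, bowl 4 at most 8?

60

Without the upper bounds there are C(18,3) = 816 ways to split 15 among 4 bowls.
Subtract solutions that violate a single cap (substitute x_i' = x_i − (cap_i+1)): x_1 ≥ 8 gives C(10,3) = 120; x_2 ≥ 3 gives C(15,3) = 455; x_3 ≥ 5 gives C(13,3) = 286; x_4 ≥ 9 gives C(9,3) = 84. Together 945.
Add back pairs where two caps are both exceeded: 35 + 10 + 0 + 120 + 20 + 4 = 189.
By inclusion–exclusion the count is 816 − 945 + 189 = 60.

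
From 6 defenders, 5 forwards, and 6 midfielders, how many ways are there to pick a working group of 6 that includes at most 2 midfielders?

8184

Split by how many midfielders are chosen (0 through 2).
Sum: C(6,0)·C(11,6) + C(6,1)·C(11,5) + C(6,2)·C(11,4) = 462 + 2772 + 4950 = 8184.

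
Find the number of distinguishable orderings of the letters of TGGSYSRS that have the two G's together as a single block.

840

Treat the 2 copies of G as a single block. The multiset to arrange is then {GG, R, S, S, S, T, Y}, 7 items in all.
That gives (7)!/(3!) = 840 arrangements.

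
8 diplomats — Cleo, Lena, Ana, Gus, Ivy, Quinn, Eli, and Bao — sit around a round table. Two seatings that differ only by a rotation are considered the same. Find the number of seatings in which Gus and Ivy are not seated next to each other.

3600

All circular seatings of 8 people number (7)! = 5040.
Seatings with Gus beside Ivy: treat them as a block with 2 internal orders, giving 2 × (6)! = 1440.
Subtracting, 5040 − 1440 = 3600.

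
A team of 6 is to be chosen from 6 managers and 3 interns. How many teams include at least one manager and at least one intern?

83

Unrestricted: C(9,6) = 84 ways to pick any 6 of the 9.
Subtract selections that omit an entire group: no managers → C(3,6) = 0; no interns → C(6,6) = 1.
Both groups omitted at once is impossible, so 84 − 1 = 83.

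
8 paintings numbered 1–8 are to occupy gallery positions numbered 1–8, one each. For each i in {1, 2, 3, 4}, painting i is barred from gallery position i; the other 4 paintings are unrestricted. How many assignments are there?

Let Aᵢ (for 1 ≤ i ≤ 4) be the placements that put painting i in its forbidden gallery position. Any j of these fix j positions, leaving (8−j)! ways to fill the rest, and there are C(4,j) ways to pick which j.
By inclusion–exclusion, the number of valid placements is Σ_{j=0}^{4} (−1)^j C(4,j)·(8−j)!.
Computing: 40320 − 20160 + 4320 − 480 + 24 = 24024.

24024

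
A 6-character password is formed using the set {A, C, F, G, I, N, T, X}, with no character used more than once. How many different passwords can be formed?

Choose and order 6 of the 8 symbols: the first character has 8 options, the next 7, and so on down to 3.
That product is 8 × 7 × 6 × 5 × 4 × 3 = 20160.

20160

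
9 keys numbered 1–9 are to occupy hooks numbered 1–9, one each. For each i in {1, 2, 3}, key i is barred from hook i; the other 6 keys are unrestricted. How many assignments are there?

256320

Let Aᵢ (for i ∈ {1, 2, 3}) be the placements that put key i in its forbidden hook. Any j of these fix j positions, leaving (9−j)! ways to fill the rest, and there are C(3,j) ways to pick which j.
By inclusion–exclusion, the number of valid placements is Σ_{j=0}^{3} (−1)^j C(3,j)·(9−j)!.
Computing: 362880 − 120960 + 15120 − 720 = 256320.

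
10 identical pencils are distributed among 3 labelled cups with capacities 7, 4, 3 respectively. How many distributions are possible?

14

Without the upper bounds there are C(12,2) = 66 ways to split 10 among 3 cups.
Subtract solutions that violate a single cap (substitute x_i' = x_i − (cap_i+1)): x_1 ≥ 8 gives C(4,2) = 6; x_2 ≥ 5 gives C(7,2) = 21; x_3 ≥ 4 gives C(8,2) = 28. Together 55.
Add back pairs where two caps are both exceeded: 0 + 0 + 3 = 3.
By inclusion–exclusion the count is 66 − 55 + 3 = 14.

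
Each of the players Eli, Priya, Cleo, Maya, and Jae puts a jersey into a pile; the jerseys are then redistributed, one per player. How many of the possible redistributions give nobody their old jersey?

Count assignments avoiding every fixed point. For any j of the 5 players fixed to their old jersey, the other 5−j can be arranged in (5−j)! ways.
By inclusion–exclusion this is Σ_{j=0}^{5} (−1)^j C(5,j)·(5−j)!.
Computing: 120 − 120 + 60 − 20 + 5 − 1 = 44.

44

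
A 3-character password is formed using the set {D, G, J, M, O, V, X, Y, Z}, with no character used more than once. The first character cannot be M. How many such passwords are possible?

448

The first character has 9−1 = 8 choices (anything except M).
The remaining 2 characters are filled from the other 8 symbols without repetition: 8 × 7 = 56.
Total: 8 × 56 = 448.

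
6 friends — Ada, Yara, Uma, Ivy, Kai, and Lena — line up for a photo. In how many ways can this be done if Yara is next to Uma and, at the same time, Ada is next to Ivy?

96

Treat {Yara,Uma} as one block (2 orders) and {Ada,Ivy} as another (2 orders).
That leaves 4 units to arrange: 2 × 2 × 4! = 4 × 24 = 96.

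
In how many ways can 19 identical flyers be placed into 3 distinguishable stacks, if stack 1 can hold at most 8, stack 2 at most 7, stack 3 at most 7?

Without the upper bounds there are C(21,2) = 210 ways to split 19 among 3 stacks.
Subtract solutions that violate a single cap (substitute x_i' = x_i − (cap_i+1)): x_1 ≥ 9 gives C(12,2) = 66; x_2 ≥ 8 gives C(13,2) = 78; x_3 ≥ 8 gives C(13,2) = 78. Together 222.
Add back pairs where two caps are both exceeded: 6 + 6 + 10 = 22.
By inclusion–exclusion the count is 210 − 222 + 22 = 10.

10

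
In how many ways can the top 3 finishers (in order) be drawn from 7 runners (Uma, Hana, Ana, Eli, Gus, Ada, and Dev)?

This is an ordered selection of 3 from 7: P(7,3).
That gives 7 × 6 × 5 = 210.

210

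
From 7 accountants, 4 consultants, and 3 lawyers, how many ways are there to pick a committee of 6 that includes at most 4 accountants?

2849

Split by how many accountants are chosen (0 through 4).
Sum: C(7,0)·C(7,6) + C(7,1)·C(7,5) + C(7,2)·C(7,4) + C(7,3)·C(7,3) + C(7,4)·C(7,2) = 7 + 147 + 735 + 1225 + 735 = 2849.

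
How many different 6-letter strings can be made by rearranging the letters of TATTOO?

60

TATTOO has 6 letters with O appearing twice and T appearing 3 times.
So there are 6! / (3!·2!) = 60 distinguishable arrangements.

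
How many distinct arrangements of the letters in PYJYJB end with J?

With the last slot taken by J, it remains to arrange the other 5 letters (PYYJB).
Those 5 letters have Y appearing twice, giving (5)!/(2!) = 60.

60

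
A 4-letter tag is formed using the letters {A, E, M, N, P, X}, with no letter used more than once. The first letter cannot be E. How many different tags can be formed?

The first letter has 6−1 = 5 choices (anything except E).
The remaining 3 letters are filled from the other 5 symbols without repetition: 5 × 4 × 3 = 60.
Total: 5 × 60 = 300.

300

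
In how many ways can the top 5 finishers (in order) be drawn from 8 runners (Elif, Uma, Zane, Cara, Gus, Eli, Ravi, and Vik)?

This is an ordered selection of 5 from 8: P(8,5).
That gives 8 × 7 × 6 × 5 × 4 = 6720.

6720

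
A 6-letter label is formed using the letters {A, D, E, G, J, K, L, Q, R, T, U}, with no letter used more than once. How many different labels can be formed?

332640

With no repetition, fill the 6 letters in order: 11 choices, then 10, down to 6.
That product is 11 × 10 × 9 × 8 × 7 × 6 = 332640.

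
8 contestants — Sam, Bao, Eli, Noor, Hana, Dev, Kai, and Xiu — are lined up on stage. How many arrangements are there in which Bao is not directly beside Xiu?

30240

There are 8! = 40320 arrangements in all. If Bao and Xiu are adjacent, merging them into one block gives 2·(7)! = 10080 arrangements.
Complementary counting: 40320 − 10080 = 30240.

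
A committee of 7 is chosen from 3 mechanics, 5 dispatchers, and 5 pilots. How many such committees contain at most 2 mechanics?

1506

Split by how many mechanics are chosen (0 through 2).
Sum: C(3,0)·C(10,7) + C(3,1)·C(10,6) + C(3,2)·C(10,5) = 120 + 630 + 756 = 1506.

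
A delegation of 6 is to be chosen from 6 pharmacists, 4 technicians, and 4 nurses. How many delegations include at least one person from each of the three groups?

2556

Unrestricted: C(14,6) = 3003 ways to pick any 6 of the 14.
Selections missing a whole group: no pharmacists → C(8,6) = 28; no technicians → C(10,6) = 210; no nurses → C(10,6) = 210.
Add back selections omitting two groups (i.e. drawn from a single group): C(6,6) + C(4,6) + C(4,6) = 1.
By inclusion–exclusion: 3003 − 448 + 1 = 2556.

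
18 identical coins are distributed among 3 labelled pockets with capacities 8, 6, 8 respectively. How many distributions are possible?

Ignoring the caps, the number of non-negative solutions to x_1+…+x_3 = 18 is C(20,2) = 190.
Subtract solutions that violate a single cap (substitute x_i' = x_i − (cap_i+1)): x_1 ≥ 9 gives C(11,2) = 55; x_2 ≥ 7 gives C(13,2) = 78; x_3 ≥ 9 gives C(11,2) = 55. Together 188.
Add back pairs where two caps are both exceeded: 6 + 1 + 6 = 13.
By inclusion–exclusion the count is 190 − 188 + 13 = 15.

15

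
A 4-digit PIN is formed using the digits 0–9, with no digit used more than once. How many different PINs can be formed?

This is a permutation of 4 out of 10: P(10,4) = 10!/6!.
10 × 9 × 8 × 7 = 5040.

5040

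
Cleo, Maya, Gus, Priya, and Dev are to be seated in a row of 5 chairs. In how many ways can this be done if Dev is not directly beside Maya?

72

Of the 5! = 120 arrangements, those with Dev and Maya adjacent number 2 × 4! = 48 (treat the pair as a block with 2 internal orders).
So 120 − 48 = 72 arrangements keep them apart.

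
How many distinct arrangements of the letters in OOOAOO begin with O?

5

With the first slot taken by O, it remains to arrange the other 5 letters (OOAOO).
Those 5 letters have O appearing 4 times, giving (5)!/(4!) = 5.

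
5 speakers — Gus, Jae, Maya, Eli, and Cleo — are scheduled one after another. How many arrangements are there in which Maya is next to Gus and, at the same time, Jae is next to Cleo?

Treat {Maya,Gus} as one block (2 orders) and {Jae,Cleo} as another (2 orders).
That leaves 3 units to arrange: 2 × 2 × 3! = 4 × 6 = 24.

24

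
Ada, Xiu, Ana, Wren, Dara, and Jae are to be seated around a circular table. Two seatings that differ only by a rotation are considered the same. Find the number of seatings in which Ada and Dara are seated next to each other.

Glue Ada and Dara into a block (2 internal orders). Seating 5 units around a circle gives (4)! arrangements.
So 2 × (4)! = 2 × 24 = 48.

48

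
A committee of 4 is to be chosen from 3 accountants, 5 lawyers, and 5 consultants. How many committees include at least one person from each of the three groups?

375

Unrestricted: C(13,4) = 715 ways to pick any 4 of the 13.
Subtract selections that omit an entire group: no accountants → C(10,4) = 210; no lawyers → C(8,4) = 70; no consultants → C(8,4) = 70.
Add back selections omitting two groups (i.e. drawn from a single group): C(3,4) + C(5,4) + C(5,4) = 10.
By inclusion–exclusion: 715 − 350 + 10 = 375.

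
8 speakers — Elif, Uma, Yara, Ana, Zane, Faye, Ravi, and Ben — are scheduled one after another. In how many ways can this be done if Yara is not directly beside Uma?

There are 8! = 40320 arrangements in all. If Yara and Uma are adjacent, merging them into one block gives 2·(7)! = 10080 arrangements.
So 40320 − 10080 = 30240 arrangements keep them apart.

30240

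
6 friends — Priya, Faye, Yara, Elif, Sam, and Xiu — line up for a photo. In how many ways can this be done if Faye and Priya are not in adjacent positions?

Of the 6! = 720 arrangements, those with Faye and Priya adjacent number 2 × 5! = 240 (treat the pair as a block with 2 internal orders).
Complementary counting: 720 − 240 = 480.

480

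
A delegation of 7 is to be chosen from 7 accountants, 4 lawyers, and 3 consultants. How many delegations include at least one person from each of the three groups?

With no constraint there are C(14,7) = 3432 possible selections.
Subtract selections that omit an entire group: no accountants → C(7,7) = 1; no lawyers → C(10,7) = 120; no consultants → C(11,7) = 330.
Add back selections omitting two groups (i.e. drawn from a single group): C(7,7) + C(4,7) + C(3,7) = 1.
By inclusion–exclusion: 3432 − 451 + 1 = 2982.

2982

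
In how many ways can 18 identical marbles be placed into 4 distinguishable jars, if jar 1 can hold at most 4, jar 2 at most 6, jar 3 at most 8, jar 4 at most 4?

By stars and bars, unrestricted non-negative solutions to x_1+…+x_4 = 18 number C(18+3,3) = 1330.
Subtract solutions that violate a single cap (substitute x_i' = x_i − (cap_i+1)): x_1 ≥ 5 gives C(16,3) = 560; x_2 ≥ 7 gives C(14,3) = 364; x_3 ≥ 9 gives C(12,3) = 220; x_4 ≥ 5 gives C(16,3) = 560. Together 1704.
Add back pairs where two caps are both exceeded: 84 + 35 + 165 + 10 + 84 + 35 = 413.
Subtract triples: 0 + 4 + 0 + 0 = 4.
By inclusion–exclusion the count is 1330 − 1704 + 413 − 4 = 35.

35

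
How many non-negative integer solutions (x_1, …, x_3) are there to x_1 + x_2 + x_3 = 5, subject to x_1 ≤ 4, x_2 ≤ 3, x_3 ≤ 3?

Without the upper bounds there are C(7,2) = 21 ways to split 5 among 3 variables.
Subtract solutions that violate a single cap (substitute x_i' = x_i − (cap_i+1)): x_1 ≥ 5 gives C(2,2) = 1; x_2 ≥ 4 gives C(3,2) = 3; x_3 ≥ 4 gives C(3,2) = 3. Together 7.
No two caps can be exceeded simultaneously, so the pair terms are all 0.
By inclusion–exclusion the count is 21 − 7 + 0 = 14.

14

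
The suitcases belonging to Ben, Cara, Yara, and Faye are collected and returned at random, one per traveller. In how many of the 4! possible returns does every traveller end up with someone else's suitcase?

9

Let Aᵢ be the assignments in which traveller i gets their own suitcase. We want the size of the complement of A₁∪…∪A_4.
By inclusion–exclusion this is Σ_{j=0}^{4} (−1)^j C(4,j)·(4−j)!.
Computing: 24 − 24 + 12 − 4 + 1 = 9.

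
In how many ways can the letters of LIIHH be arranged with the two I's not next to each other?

18

Total arrangements of LIIHH: 5!/(2!·2!) = 30.
Arrangements with the I's together: treat II as one letter, giving (4)!/(2!) = 12.
Hence 30 − 12 = 18.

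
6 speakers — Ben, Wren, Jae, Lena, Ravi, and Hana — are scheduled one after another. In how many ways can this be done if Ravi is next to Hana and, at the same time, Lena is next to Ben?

96

Treat {Ravi,Hana} as one block (2 orders) and {Lena,Ben} as another (2 orders).
That leaves 4 units to arrange: 2 × 2 × 4! = 4 × 24 = 96.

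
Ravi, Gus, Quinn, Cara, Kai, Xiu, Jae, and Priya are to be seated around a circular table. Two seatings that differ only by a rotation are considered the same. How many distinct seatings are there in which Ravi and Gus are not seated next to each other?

3600

All circular seatings of 8 people number (7)! = 5040.
Those with Ravi next to Gus: fuse the pair into one unit and seat 7 units around a circle — 2·(6)! = 1440.
Subtracting, 5040 − 1440 = 3600.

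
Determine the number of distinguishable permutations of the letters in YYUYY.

The 5 letters of YYUYY have repeats: Y appearing 4 times.
Dividing 5! = 120 by 4! = 24 for the repeated letters gives 5.

5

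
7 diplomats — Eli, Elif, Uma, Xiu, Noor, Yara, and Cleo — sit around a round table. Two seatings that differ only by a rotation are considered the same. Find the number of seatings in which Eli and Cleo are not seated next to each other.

Without the restriction there are (6)! = 720 seatings.
Those with Eli next to Cleo: fuse the pair into one unit and seat 6 units around a circle — 2·(5)! = 240.
Subtracting, 720 − 240 = 480.

480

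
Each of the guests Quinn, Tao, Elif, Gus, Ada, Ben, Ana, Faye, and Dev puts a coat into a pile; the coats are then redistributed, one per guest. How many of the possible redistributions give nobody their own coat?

133496

Let Aᵢ be the assignments in which guest i gets their own coat. We want the size of the complement of A₁∪…∪A_9.
By inclusion–exclusion this is Σ_{j=0}^{9} (−1)^j C(9,j)·(9−j)!.
Computing: 362880 − 362880 + 181440 − 60480 + 15120 − 3024 + 504 − 72 + 9 − 1 = 133496.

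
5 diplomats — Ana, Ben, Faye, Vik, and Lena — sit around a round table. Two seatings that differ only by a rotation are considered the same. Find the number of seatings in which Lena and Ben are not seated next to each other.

All circular seatings of 5 people number (4)! = 24.
Those with Lena next to Ben: fuse the pair into one unit and seat 4 units around a circle — 2·(3)! = 12.
Subtracting, 24 − 12 = 12.

12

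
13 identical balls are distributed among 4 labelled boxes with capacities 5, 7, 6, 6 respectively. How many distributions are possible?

218

By stars and bars, unrestricted non-negative solutions to x_1+…+x_4 = 13 number C(13+3,3) = 560.
Subtract solutions that violate a single cap (substitute x_i' = x_i − (cap_i+1)): x_1 ≥ 6 gives C(10,3) = 120; x_2 ≥ 8 gives C(8,3) = 56; x_3 ≥ 7 gives C(9,3) = 84; x_4 ≥ 7 gives C(9,3) = 84. Together 344.
Add back pairs where two caps are both exceeded: 0 + 1 + 1 + 0 + 0 + 0 = 2.
By inclusion–exclusion the count is 560 − 344 + 2 = 218.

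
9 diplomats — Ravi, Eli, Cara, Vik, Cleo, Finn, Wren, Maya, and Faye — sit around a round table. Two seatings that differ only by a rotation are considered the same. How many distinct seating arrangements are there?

40320

Around a circle, 9 distinct people have 9!/9 = (8)! = 40320 rotationally distinct seatings.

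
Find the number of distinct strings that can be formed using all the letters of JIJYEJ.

120

The 6 letters of JIJYEJ have repeats: J appearing 3 times.
The number of distinct arrangements is 6!/(3!) = 720/6 = 120.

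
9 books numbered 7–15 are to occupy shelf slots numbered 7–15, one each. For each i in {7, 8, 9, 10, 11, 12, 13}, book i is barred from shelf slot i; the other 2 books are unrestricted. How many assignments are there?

Let Aᵢ (for 7 ≤ i ≤ 13) be the placements that put book i in its forbidden shelf slot. Any j of these fix j positions, leaving (9−j)! ways to fill the rest, and there are C(7,j) ways to pick which j.
By inclusion–exclusion, the number of valid placements is Σ_{j=0}^{7} (−1)^j C(7,j)·(9−j)!.
Computing: 362880 − 282240 + 105840 − 25200 + 4200 − 504 + 42 − 2 = 165016.

165016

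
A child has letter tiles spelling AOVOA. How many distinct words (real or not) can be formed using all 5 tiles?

30

Letter multiplicities in AOVOA: A×2, O×2, V×1.
So there are 5! / (2!·2!) = 30 distinguishable arrangements.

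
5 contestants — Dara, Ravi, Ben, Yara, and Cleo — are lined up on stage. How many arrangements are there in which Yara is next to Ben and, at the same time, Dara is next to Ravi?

Treat {Yara,Ben} as one block (2 orders) and {Dara,Ravi} as another (2 orders).
That leaves 3 units to arrange: 2 × 2 × 3! = 4 × 6 = 24.

24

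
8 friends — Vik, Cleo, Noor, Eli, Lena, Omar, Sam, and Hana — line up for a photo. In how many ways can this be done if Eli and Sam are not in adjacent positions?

30240

Of the 8! = 40320 arrangements, those with Eli and Sam adjacent number 2 × 7! = 10080 (treat the pair as a block with 2 internal orders).
Complementary counting: 40320 − 10080 = 30240.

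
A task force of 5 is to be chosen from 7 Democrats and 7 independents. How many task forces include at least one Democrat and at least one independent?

With no constraint there are C(14,5) = 2002 possible selections.
Selections missing a whole group: no Democrats → C(7,5) = 21; no independents → C(7,5) = 21.
Both groups omitted at once is impossible, so 2002 − 42 = 1960.

1960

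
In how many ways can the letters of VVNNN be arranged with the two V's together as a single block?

4

Treat the 2 copies of V as a single block. The multiset to arrange is then {VV, N, N, N}, 4 items in all.
That gives (4)!/(3!) = 4 arrangements.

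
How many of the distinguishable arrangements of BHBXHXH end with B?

With the last slot taken by B, it remains to arrange the other 6 letters (HBXHXH).
Those 6 letters have H appearing 3 times and X appearing twice, giving (6)!/(3!·2!) = 60.

60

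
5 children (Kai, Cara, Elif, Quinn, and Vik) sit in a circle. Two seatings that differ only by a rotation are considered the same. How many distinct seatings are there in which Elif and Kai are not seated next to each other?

12

Without the restriction there are (4)! = 24 seatings.
Seatings with Elif beside Kai: treat them as a block with 2 internal orders, giving 2 × (3)! = 12.
Subtracting, 24 − 12 = 12.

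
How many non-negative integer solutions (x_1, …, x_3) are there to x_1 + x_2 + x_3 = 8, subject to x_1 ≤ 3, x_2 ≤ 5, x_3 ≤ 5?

18

By stars and bars, unrestricted non-negative solutions to x_1+…+x_3 = 8 number C(8+2,2) = 45.
Subtract solutions that violate a single cap (substitute x_i' = x_i − (cap_i+1)): x_1 ≥ 4 gives C(6,2) = 15; x_2 ≥ 6 gives C(4,2) = 6; x_3 ≥ 6 gives C(4,2) = 6. Together 27.
No two caps can be exceeded simultaneously, so the pair terms are all 0.
By inclusion–exclusion the count is 45 − 27 + 0 = 18.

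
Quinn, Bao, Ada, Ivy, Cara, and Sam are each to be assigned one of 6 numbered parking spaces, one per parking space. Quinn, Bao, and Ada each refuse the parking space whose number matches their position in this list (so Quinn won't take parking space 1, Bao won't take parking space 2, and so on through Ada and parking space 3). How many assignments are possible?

426

Let Aᵢ (for i ∈ {1, 2, 3}) be the placements that put person i in their forbidden parking space. Any j of these fix j positions, leaving (6−j)! ways to fill the rest, and there are C(3,j) ways to pick which j.
By inclusion–exclusion, the number of valid placements is Σ_{j=0}^{3} (−1)^j C(3,j)·(6−j)!.
Computing: 720 − 360 + 72 − 6 = 426.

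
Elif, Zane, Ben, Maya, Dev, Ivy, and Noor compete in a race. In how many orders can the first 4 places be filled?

840

This is an ordered selection of 4 from 7: P(7,4).
That gives 7 × 6 × 5 × 4 = 840.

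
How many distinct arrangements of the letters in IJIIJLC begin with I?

180

Fix I in the first position and arrange the remaining 6 letters.
Those 6 letters have I appearing twice and J appearing twice, giving (6)!/(2!·2!) = 180.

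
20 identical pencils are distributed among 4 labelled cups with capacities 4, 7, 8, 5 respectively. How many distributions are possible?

35

Without the upper bounds there are C(23,3) = 1771 ways to split 20 among 4 cups.
Subtract solutions that violate a single cap (substitute x_i' = x_i − (cap_i+1)): x_1 ≥ 5 gives C(18,3) = 816; x_2 ≥ 8 gives C(15,3) = 455; x_3 ≥ 9 gives C(14,3) = 364; x_4 ≥ 6 gives C(17,3) = 680. Together 2315.
Add back pairs where two caps are both exceeded: 120 + 84 + 220 + 20 + 84 + 56 = 584.
Subtract triples: 0 + 4 + 1 + 0 = 5.
By inclusion–exclusion the count is 1771 − 2315 + 584 − 5 = 35.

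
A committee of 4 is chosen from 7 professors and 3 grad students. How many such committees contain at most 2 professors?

Split by how many professors are chosen (0 through 2).
Sum: C(7,0)·C(3,4) + C(7,1)·C(3,3) + C(7,2)·C(3,2) = 0 + 7 + 63 = 70.

70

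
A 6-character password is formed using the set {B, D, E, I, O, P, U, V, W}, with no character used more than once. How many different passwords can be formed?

This is a permutation of 6 out of 9: P(9,6) = 9!/3!.
That product is 9 × 8 × 7 × 6 × 5 × 4 = 60480.

60480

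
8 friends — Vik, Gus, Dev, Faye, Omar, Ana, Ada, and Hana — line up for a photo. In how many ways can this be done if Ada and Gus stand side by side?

Place the 6 others and the Ada-Gus pair as 7 objects in a line; the pair has 2 internal arrangements.
So the count is 2·(7)! = 10080.

10080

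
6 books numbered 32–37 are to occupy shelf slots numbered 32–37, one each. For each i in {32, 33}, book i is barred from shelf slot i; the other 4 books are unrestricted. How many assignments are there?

Let Aᵢ (for i ∈ {32, 33}) be the placements that put book i in its forbidden shelf slot. Any j of these fix j positions, leaving (6−j)! ways to fill the rest, and there are C(2,j) ways to pick which j.
By inclusion–exclusion, the number of valid placements is Σ_{j=0}^{2} (−1)^j C(2,j)·(6−j)!.
Computing: 720 − 240 + 24 = 504.

504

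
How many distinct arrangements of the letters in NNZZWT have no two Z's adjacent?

There are 6!/(2!·2!) = 180 arrangements of NNZZWT in total.
If the two Z's are adjacent, glue them into one block, leaving 5 items to arrange: (5)!/(2!) = 60 ways.
Hence 180 − 60 = 120.

120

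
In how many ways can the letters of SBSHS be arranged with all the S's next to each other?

Treat the 3 copies of S as a single block. The multiset to arrange is then {SSS, B, H}, 3 items in all.
All 3 items are distinct, so there are (3)! = 6 arrangements.

6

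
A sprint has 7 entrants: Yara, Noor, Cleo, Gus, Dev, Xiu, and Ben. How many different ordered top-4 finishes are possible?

This is an ordered selection of 4 from 7: P(7,4).
That gives 7 × 6 × 5 × 4 = 840.

840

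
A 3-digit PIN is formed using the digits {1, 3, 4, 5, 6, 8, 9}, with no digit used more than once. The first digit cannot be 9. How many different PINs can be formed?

The first digit has 7−1 = 6 choices (anything except 9).
The remaining 2 digits are filled from the other 6 symbols without repetition: 6 × 5 = 30.
Total: 6 × 30 = 180.

180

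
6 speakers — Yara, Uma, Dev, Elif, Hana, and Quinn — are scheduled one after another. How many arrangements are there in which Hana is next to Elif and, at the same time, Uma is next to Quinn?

96

Treat {Hana,Elif} as one block (2 orders) and {Uma,Quinn} as another (2 orders).
That leaves 4 units to arrange: 2 × 2 × 4! = 4 × 24 = 96.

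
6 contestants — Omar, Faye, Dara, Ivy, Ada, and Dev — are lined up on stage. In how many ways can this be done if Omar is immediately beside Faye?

240

Treat {Omar, Faye} as a single unit. There are 5 units to order, and the pair itself can be ordered 2 ways.
So the count is 2·(5)! = 240.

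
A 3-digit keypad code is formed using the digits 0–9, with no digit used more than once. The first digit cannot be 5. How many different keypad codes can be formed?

The first digit has 10−1 = 9 choices (anything except 5).
The remaining 2 digits are filled from the other 9 symbols without repetition: 9 × 8 = 72.
Total: 9 × 72 = 648.

648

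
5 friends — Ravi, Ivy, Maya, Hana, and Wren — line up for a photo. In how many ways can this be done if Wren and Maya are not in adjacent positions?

Of the 5! = 120 arrangements, those with Wren and Maya adjacent number 2 × 4! = 48 (treat the pair as a block with 2 internal orders).
So 120 − 48 = 72 arrangements keep them apart.

72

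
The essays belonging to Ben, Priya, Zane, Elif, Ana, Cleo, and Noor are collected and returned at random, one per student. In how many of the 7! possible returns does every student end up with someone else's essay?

This is the derangement count D_7: permutations of 7 items with no fixed point.
By inclusion–exclusion this is Σ_{j=0}^{7} (−1)^j C(7,j)·(7−j)!.
Computing: 5040 − 5040 + 2520 − 840 + 210 − 42 + 7 − 1 = 1854.

1854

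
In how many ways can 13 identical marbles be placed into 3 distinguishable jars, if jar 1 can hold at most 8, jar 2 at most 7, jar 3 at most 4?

Ignoring the caps, the number of non-negative solutions to x_1+…+x_3 = 13 is C(15,2) = 105.
Subtract solutions that violate a single cap (substitute x_i' = x_i − (cap_i+1)): x_1 ≥ 9 gives C(6,2) = 15; x_2 ≥ 8 gives C(7,2) = 21; x_3 ≥ 5 gives C(10,2) = 45. Together 81.
Add back pairs where two caps are both exceeded: 0 + 0 + 1 = 1.
By inclusion–exclusion the count is 105 − 81 + 1 = 25.

25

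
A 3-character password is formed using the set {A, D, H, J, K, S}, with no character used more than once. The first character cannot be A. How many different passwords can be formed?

The first character has 6−1 = 5 choices (anything except A).
The remaining 2 characters are filled from the other 5 symbols without repetition: 5 × 4 = 20.
Total: 5 × 20 = 100.

100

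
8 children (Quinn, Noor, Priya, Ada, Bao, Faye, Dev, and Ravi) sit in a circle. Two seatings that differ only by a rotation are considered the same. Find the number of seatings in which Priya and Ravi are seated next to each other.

1440

Treat {Priya, Ravi} as one unit (2 internal orders) and seat the resulting 7 units around the table: (6)! circular arrangements.
So 2 × (6)! = 2 × 720 = 1440.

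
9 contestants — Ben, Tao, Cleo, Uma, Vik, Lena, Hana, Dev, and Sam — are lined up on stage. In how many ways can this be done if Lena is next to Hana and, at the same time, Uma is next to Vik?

20160

Treat {Lena,Hana} as one block (2 orders) and {Uma,Vik} as another (2 orders).
That leaves 7 units to arrange: 2 × 2 × 7! = 4 × 5040 = 20160.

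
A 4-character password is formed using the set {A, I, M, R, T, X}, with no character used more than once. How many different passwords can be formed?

This is a permutation of 4 out of 6: P(6,4) = 6!/2!.
6 × 5 × 4 × 3 = 360.

360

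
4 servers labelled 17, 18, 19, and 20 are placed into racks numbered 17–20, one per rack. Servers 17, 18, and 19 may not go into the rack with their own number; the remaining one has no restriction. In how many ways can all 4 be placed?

11

Let Aᵢ (for i ∈ {17, 18, 19}) be the placements that put server i in its forbidden rack. Any j of these fix j positions, leaving (4−j)! ways to fill the rest, and there are C(3,j) ways to pick which j.
By inclusion–exclusion, the number of valid placements is Σ_{j=0}^{3} (−1)^j C(3,j)·(4−j)!.
Computing: 24 − 18 + 6 − 1 = 11.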